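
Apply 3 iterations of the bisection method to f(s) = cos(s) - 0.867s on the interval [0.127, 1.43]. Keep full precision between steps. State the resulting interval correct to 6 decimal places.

f(0.127000) = 0.881837, f(1.430000) = -1.099478 (opposite signs)
step 1: m = 0.778500, f(m) = 0.037008 > 0 → root in [0.778500, 1.430000]
step 2: m = 1.104250, f(m) = -0.507580 < 0 → root in [0.778500, 1.104250]
step 3: m = 0.941375, f(m) = -0.227495 < 0 → root in [0.778500, 0.941375]

[0.778500, 0.941375]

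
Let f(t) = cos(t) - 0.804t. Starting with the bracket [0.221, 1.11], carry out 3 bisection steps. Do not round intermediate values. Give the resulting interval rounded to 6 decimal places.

f(0.221000) = 0.797995, f(1.110000) = -0.447778 (opposite signs)
step 1: m = 0.665500, f(m) = 0.251546 > 0 → root in [0.665500, 1.110000]
step 2: m = 0.887750, f(m) = -0.082592 < 0 → root in [0.665500, 0.887750]
step 3: m = 0.776625, f(m) = 0.088877 > 0 → root in [0.776625, 0.887750]

[0.776625, 0.887750]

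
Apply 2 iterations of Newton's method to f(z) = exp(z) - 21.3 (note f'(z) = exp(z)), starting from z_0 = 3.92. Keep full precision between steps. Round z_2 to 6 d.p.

z_0 = 3.920000: f = 29.100445, f' = 50.400445 → z_1 = 3.920000 - (29.100445)/(50.400445) = 3.342615
z_1 = 3.342615: f = 6.993025, f' = 28.293025 → z_2 = 3.342615 - (6.993025)/(28.293025) = 3.095451

3.095451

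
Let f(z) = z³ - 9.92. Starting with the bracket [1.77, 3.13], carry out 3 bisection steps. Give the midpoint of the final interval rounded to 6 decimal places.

f(1.770000) = -4.374767, f(3.130000) = 20.744297 (opposite signs)
step 1: m = 2.450000, f(m) = 4.786125 > 0 → root in [1.770000, 2.450000]
step 2: m = 2.110000, f(m) = -0.526069 < 0 → root in [2.110000, 2.450000]
step 3: m = 2.280000, f(m) = 1.932352 > 0 → root in [2.110000, 2.280000]
Midpoint of [2.110000, 2.280000] = 2.195000

2.195000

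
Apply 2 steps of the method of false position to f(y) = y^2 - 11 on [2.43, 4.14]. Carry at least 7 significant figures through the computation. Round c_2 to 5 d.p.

3.30417

False-position update: c = (a·f(b) − b·f(a))/(f(b) − f(a)); replace the endpoint whose sign matches f(c).
f(2.430000) = -5.095100, f(4.140000) = 6.139600
step 1: c = 3.205510, f(c) = -0.724706 < 0 → new bracket [3.205510, 4.140000]
step 2: c = 3.304170, f(c) = -0.082463 < 0 → new bracket [3.304170, 4.140000]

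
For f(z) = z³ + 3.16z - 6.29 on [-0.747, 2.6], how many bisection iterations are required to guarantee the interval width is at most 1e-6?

Initial width b − a = 2.6 − -0.747 = 3.347000.
After n steps the width is (b−a)/2^n; need (b−a)/2^n ≤ 1e-6.
So n ≥ log₂(3.347000/1e-6) = log₂(3347000.0000) ≈ 21.6744.
Hence n = 22.

22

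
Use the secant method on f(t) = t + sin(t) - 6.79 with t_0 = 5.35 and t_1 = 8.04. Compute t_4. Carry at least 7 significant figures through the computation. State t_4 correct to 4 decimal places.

f(t_0) = -2.243520, f(t_1) = 2.232748
t_2 = 8.040000 - (2.232748)·(8.040000 - 5.350000)/(2.232748 - (-2.243520)) = 6.698237; f(t_2) = 0.311474
t_3 = 6.698237 - (0.311474)·(6.698237 - 8.040000)/(0.311474 - (2.232748)) = 6.480712; f(t_3) = -0.113042
t_4 = 6.480712 - (-0.113042)·(6.480712 - 6.698237)/(-0.113042 - (0.311474)) = 6.538636; f(t_4) = 0.001317

6.5386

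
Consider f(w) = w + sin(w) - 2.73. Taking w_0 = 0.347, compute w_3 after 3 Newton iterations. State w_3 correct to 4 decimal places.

1.7437

Newton update: w ← w − f(w)/f'(w).
f'(w) = 1 + cos(w)
w_0 = 0.347000: f = -2.042922, f' = 1.940397 → w_1 = 0.347000 - (-2.042922)/(1.940397) = 1.399837
w_1 = 1.399837: f = -0.344741, f' = 1.170128 → w_2 = 1.399837 - (-0.344741)/(1.170128) = 1.694455
w_2 = 1.694455: f = -0.043181, f' = 0.876656 → w_3 = 1.694455 - (-0.043181)/(0.876656) = 1.743711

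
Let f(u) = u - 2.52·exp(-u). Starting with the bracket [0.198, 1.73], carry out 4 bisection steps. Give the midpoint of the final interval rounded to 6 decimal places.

0.916125

f(0.198000) = -1.869332, f(1.730000) = 1.283243 (opposite signs)
step 1: m = 0.964000, f(m) = 0.002962 > 0 → root in [0.198000, 0.964000]
step 2: m = 0.581000, f(m) = -0.828534 < 0 → root in [0.581000, 0.964000]
step 3: m = 0.772500, f(m) = -0.391380 < 0 → root in [0.772500, 0.964000]
step 4: m = 0.868250, f(m) = -0.189357 < 0 → root in [0.868250, 0.964000]
Midpoint of [0.868250, 0.964000] = 0.916125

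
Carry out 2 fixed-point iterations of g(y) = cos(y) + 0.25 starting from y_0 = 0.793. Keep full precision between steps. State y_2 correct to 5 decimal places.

y_1 = g(0.793000) = 0.951711
y_2 = g(0.951711) = 0.830290

0.83029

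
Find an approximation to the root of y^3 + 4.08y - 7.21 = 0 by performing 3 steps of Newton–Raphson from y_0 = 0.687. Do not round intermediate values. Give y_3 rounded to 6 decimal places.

f'(y) = 3y^2 + 4.08
y_0 = 0.687000: f = -4.082797, f' = 5.495907 → y_1 = 0.687000 - (-4.082797)/(5.495907) = 1.429880
y_1 = 1.429880: f = 1.547377, f' = 10.213667 → y_2 = 1.429880 - (1.547377)/(10.213667) = 1.278379
y_2 = 1.278379: f = 0.094980, f' = 8.982758 → y_3 = 1.278379 - (0.094980)/(8.982758) = 1.267805

1.267805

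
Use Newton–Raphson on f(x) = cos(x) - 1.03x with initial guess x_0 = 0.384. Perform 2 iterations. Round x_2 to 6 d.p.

0.726316

f'(x) = -sin(x) - 1.03
x_0 = 0.384000: f = 0.531654, f' = -1.404632 → x_1 = 0.384000 - (0.531654)/(-1.404632) = 0.762500
x_1 = 0.762500: f = -0.062264, f' = -1.720732 → x_2 = 0.762500 - (-0.062264)/(-1.720732) = 0.726316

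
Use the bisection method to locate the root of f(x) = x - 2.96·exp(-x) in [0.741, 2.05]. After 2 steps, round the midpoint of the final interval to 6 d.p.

0.904625

f(0.741000) = -0.669846, f(2.050000) = 1.668945 (opposite signs)
step 1: m = 1.395500, f(m) = 0.662281 > 0 → root in [0.741000, 1.395500]
step 2: m = 1.068250, f(m) = 0.051166 > 0 → root in [0.741000, 1.068250]
Midpoint of [0.741000, 1.068250] = 0.904625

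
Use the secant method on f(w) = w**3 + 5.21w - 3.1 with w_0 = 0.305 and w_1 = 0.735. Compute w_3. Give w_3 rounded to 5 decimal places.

0.56052

Secant update: w_(k+1) = w_k − f(w_k)·(w_k − w_(k-1))/(f(w_k) − f(w_(k-1))).
f(w_0) = -1.482577, f(w_1) = 1.126415
w_2 = 0.735000 - (1.126415)·(0.735000 - 0.305000)/(1.126415 - (-1.482577)) = 0.549350; f(w_2) = -0.072099
w_3 = 0.549350 - (-0.072099)·(0.549350 - 0.735000)/(-0.072099 - (1.126415)) = 0.560518; f(w_3) = -0.003595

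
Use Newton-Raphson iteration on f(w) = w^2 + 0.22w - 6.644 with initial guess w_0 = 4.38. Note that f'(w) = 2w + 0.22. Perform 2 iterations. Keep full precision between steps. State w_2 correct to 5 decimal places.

2.49758

w_0 = 4.380000: f = 13.504000, f' = 8.980000 → w_1 = 4.380000 - (13.504000)/(8.980000) = 2.876214
w_1 = 2.876214: f = 2.261373, f' = 5.972428 → w_2 = 2.876214 - (2.261373)/(5.972428) = 2.497578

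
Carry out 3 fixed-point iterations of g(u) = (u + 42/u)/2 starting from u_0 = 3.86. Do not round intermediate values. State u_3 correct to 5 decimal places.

u_1 = g(3.860000) = 7.370415
u_2 = g(7.370415) = 6.534436
u_3 = g(6.534436) = 6.480961

6.48096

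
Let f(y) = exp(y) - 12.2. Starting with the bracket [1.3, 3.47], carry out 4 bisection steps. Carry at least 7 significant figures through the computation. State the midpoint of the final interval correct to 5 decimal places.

2.45281

f(1.300000) = -8.530703, f(3.470000) = 19.936742 (opposite signs)
step 1: m = 2.385000, f(m) = -1.340937 < 0 → root in [2.385000, 3.470000]
step 2: m = 2.927500, f(m) = 6.480870 > 0 → root in [2.385000, 2.927500]
step 3: m = 2.656250, f(m) = 2.042778 > 0 → root in [2.385000, 2.656250]
step 4: m = 2.520625, f(m) = 0.236367 > 0 → root in [2.385000, 2.520625]
Midpoint of [2.385000, 2.520625] = 2.452813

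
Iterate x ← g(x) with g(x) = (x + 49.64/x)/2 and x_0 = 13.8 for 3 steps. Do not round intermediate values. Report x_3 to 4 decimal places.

x_1 = g(13.800000) = 8.698551
x_2 = g(8.698551) = 7.202624
x_3 = g(7.202624) = 7.047278

7.0473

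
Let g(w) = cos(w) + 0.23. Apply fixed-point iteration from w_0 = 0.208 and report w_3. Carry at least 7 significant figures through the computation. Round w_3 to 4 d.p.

1.0640

w_1 = g(0.208000) = 1.208446
w_2 = g(1.208446) = 0.584473
w_3 = g(0.584473) = 1.064003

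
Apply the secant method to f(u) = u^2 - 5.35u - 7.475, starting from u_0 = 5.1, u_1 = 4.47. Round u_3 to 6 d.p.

6.282771

f(u_0) = -8.750000, f(u_1) = -11.408600
u_2 = 4.470000 - (-11.408600)·(4.470000 - 5.100000)/(-11.408600 - (-8.750000)) = 7.173460; f(u_2) = 5.605515
u_3 = 7.173460 - (5.605515)·(7.173460 - 4.470000)/(5.605515 - (-11.408600)) = 6.282771; f(u_3) = -1.614615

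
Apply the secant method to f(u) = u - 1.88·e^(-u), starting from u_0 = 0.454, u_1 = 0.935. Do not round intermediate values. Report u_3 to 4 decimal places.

0.8242

f(u_0) = -0.739956, f(u_1) = 0.196939
u_2 = 0.935000 - (0.196939)·(0.935000 - 0.454000)/(0.196939 - (-0.739956)) = 0.833892; f(u_2) = 0.017304
u_3 = 0.833892 - (0.017304)·(0.833892 - 0.935000)/(0.017304 - (0.196939)) = 0.824153; f(u_3) = -0.000428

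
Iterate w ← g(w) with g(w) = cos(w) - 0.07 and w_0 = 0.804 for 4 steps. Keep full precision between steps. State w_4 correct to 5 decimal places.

0.71546

w_1 = g(0.804000) = 0.623832
w_2 = g(0.623832) = 0.741646
w_3 = g(0.741646) = 0.667358
w_4 = g(0.667358) = 0.715460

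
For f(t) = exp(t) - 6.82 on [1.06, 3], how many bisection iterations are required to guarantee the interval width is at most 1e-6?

21

Initial width b − a = 3 − 1.06 = 1.940000.
After n steps the width is (b−a)/2^n; need (b−a)/2^n ≤ 1e-6.
So n ≥ log₂(1.940000/1e-6) = log₂(1940000.0000) ≈ 20.8876.
Hence n = 21.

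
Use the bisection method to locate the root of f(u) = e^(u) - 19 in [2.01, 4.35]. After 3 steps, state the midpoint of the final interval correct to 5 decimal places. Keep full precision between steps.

3.03375

f(2.010000) = -11.536683, f(4.350000) = 58.478463 (opposite signs)
step 1: m = 3.180000, f(m) = 5.046754 > 0 → root in [2.010000, 3.180000]
step 2: m = 2.595000, f(m) = -5.603413 < 0 → root in [2.595000, 3.180000]
step 3: m = 2.887500, f(m) = -1.051617 < 0 → root in [2.887500, 3.180000]
Midpoint of [2.887500, 3.180000] = 3.033750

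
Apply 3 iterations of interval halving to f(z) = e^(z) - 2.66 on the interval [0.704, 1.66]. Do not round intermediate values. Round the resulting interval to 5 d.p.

[0.94300, 1.06250]

f(0.704000) = -0.638176, f(1.660000) = 2.599311 (opposite signs)
step 1: m = 1.182000, f(m) = 0.600889 > 0 → root in [0.704000, 1.182000]
step 2: m = 0.943000, f(m) = -0.092327 < 0 → root in [0.943000, 1.182000]
step 3: m = 1.062500, f(m) = 0.233596 > 0 → root in [0.943000, 1.062500]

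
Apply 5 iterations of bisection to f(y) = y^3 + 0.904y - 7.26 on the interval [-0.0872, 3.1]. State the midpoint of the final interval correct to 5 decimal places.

1.75540

f(-0.087200) = -7.339492, f(3.100000) = 25.333400 (opposite signs)
step 1: m = 1.506400, f(m) = -2.479830 < 0 → root in [1.506400, 3.100000]
step 2: m = 2.303200, f(m) = 7.039947 > 0 → root in [1.506400, 2.303200]
step 3: m = 1.904800, f(m) = 1.373055 > 0 → root in [1.506400, 1.904800]
step 4: m = 1.705600, f(m) = -0.756425 < 0 → root in [1.705600, 1.904800]
step 5: m = 1.805200, f(m) = 0.254591 > 0 → root in [1.705600, 1.805200]
Midpoint of [1.705600, 1.805200] = 1.755400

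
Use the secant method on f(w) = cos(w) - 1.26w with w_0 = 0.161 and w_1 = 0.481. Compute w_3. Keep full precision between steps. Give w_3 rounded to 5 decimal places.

0.63691

f(w_0) = 0.784207, f(w_1) = 0.280473
w_2 = 0.481000 - (0.280473)·(0.481000 - 0.161000)/(0.280473 - (0.784207)) = 0.659172; f(w_2) = -0.040056
w_3 = 0.659172 - (-0.040056)·(0.659172 - 0.481000)/(-0.040056 - (0.280473)) = 0.636906; f(w_3) = 0.001439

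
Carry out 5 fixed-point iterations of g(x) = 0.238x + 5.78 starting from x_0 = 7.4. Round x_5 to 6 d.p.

x_1 = g(7.400000) = 7.541200
x_2 = g(7.541200) = 7.574806
x_3 = g(7.574806) = 7.582804
x_4 = g(7.582804) = 7.584707
x_5 = g(7.584707) = 7.585160

7.585160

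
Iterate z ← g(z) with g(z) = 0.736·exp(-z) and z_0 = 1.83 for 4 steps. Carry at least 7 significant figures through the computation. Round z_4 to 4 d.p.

z_1 = g(1.830000) = 0.118064
z_2 = g(0.118064) = 0.654038
z_3 = g(0.654038) = 0.382677
z_4 = g(0.382677) = 0.501976

0.5020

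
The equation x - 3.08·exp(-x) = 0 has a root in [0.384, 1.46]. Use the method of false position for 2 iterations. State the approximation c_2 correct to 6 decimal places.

1.076245

f(0.384000) = -1.713885, f(1.460000) = 0.744712
step 1: c = 1.134078, f(c) = 0.143185 > 0 → new bracket [0.384000, 1.134078]
step 2: c = 1.076245, f(c) = 0.026356 > 0 → new bracket [0.384000, 1.076245]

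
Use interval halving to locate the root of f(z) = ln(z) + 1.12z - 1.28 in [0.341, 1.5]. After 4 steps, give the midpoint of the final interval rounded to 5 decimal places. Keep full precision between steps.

f(0.341000) = -1.973953, f(1.500000) = 0.805465 (opposite signs)
step 1: m = 0.920500, f(m) = -0.331878 < 0 → root in [0.920500, 1.500000]
step 2: m = 1.210250, f(m) = 0.266307 > 0 → root in [0.920500, 1.210250]
step 3: m = 1.065375, f(m) = -0.023453 < 0 → root in [1.065375, 1.210250]
step 4: m = 1.137812, f(m) = 0.123458 > 0 → root in [1.065375, 1.137812]
Midpoint of [1.065375, 1.137812] = 1.101594

1.10159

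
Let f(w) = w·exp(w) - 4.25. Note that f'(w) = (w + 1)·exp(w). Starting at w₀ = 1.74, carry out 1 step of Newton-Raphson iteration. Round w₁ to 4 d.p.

w_0 = 1.740000: f = 5.663378, f' = 15.610721 → w_1 = 1.740000 - (5.663378)/(15.610721) = 1.377212

1.3772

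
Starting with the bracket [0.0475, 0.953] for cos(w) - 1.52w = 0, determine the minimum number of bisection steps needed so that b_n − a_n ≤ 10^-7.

24

Initial width b − a = 0.953 − 0.0475 = 0.905500.
After n steps the width is (b−a)/2^n; need (b−a)/2^n ≤ 10^-7.
So n ≥ log₂(0.905500/10^-7) = log₂(9055000.0000) ≈ 23.1103.
Hence n = 24.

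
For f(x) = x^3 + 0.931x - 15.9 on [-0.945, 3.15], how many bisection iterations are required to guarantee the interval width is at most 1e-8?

Initial width b − a = 3.15 − -0.945 = 4.095000.
After n steps the width is (b−a)/2^n; need (b−a)/2^n ≤ 1e-8.
So n ≥ log₂(4.095000/1e-8) = log₂(409500000.0000) ≈ 28.6093.
Hence n = 29.

29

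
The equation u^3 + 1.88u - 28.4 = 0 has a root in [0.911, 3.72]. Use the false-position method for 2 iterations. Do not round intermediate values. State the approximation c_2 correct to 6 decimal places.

2.677161

False-position update: c = (a·f(b) − b·f(a))/(f(b) − f(a)); replace the endpoint whose sign matches f(c).
f(0.911000) = -25.931262, f(3.720000) = 30.072448
step 1: c = 2.211644, f(c) = -13.424134 < 0 → new bracket [2.211644, 3.720000]
step 2: c = 2.677161, f(c) = -4.179219 < 0 → new bracket [2.677161, 3.720000]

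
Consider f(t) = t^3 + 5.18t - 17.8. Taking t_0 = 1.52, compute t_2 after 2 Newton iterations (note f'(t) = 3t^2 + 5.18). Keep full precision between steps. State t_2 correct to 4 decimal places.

t_0 = 1.520000: f = -6.414592, f' = 12.111200 → t_1 = 1.520000 - (-6.414592)/(12.111200) = 2.049641
t_1 = 2.049641: f = 1.427746, f' = 17.783089 → t_2 = 2.049641 - (1.427746)/(17.783089) = 1.969355

1.9694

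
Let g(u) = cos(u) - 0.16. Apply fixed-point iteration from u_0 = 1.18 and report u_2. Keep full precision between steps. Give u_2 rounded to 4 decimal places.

0.8157

u_1 = g(1.180000) = 0.220925
u_2 = g(0.220925) = 0.815695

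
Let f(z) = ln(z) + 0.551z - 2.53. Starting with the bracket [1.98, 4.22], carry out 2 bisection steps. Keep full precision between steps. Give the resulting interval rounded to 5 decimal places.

[2.54000, 3.10000]

f(1.980000) = -0.755923, f(4.220000) = 1.235055 (opposite signs)
step 1: m = 3.100000, f(m) = 0.309502 > 0 → root in [1.980000, 3.100000]
step 2: m = 2.540000, f(m) = -0.198296 < 0 → root in [2.540000, 3.100000]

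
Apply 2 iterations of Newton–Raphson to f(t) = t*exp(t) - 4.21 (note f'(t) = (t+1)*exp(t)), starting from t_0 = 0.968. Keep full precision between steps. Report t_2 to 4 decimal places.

t_0 = 0.968000: f = -1.661572, f' = 5.181102 → t_1 = 0.968000 - (-1.661572)/(5.181102) = 1.288699
t_1 = 1.288699: f = 0.465478, f' = 8.303539 → t_2 = 1.288699 - (0.465478)/(8.303539) = 1.232641

1.2326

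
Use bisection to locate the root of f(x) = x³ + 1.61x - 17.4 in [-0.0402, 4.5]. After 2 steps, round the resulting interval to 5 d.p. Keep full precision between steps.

f(-0.040200) = -17.464787, f(4.500000) = 80.970000 (opposite signs)
step 1: m = 2.229900, f(m) = -2.721786 < 0 → root in [2.229900, 4.500000]
step 2: m = 3.364950, f(m) = 26.118523 > 0 → root in [2.229900, 3.364950]

[2.22990, 3.36495]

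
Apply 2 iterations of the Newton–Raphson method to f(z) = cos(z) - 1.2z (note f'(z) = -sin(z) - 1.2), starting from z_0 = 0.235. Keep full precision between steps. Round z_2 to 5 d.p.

0.65959

Newton update: z ← z − f(z)/f'(z).
z_0 = 0.235000: f = 0.690514, f' = -1.432843 → z_1 = 0.235000 - (0.690514)/(-1.432843) = 0.716919
z_1 = 0.716919: f = -0.106469, f' = -1.857065 → z_2 = 0.716919 - (-0.106469)/(-1.857065) = 0.659587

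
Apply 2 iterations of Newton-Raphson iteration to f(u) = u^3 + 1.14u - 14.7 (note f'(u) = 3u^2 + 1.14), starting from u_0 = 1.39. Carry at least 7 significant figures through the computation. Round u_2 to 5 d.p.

2.40515

u_0 = 1.390000: f = -10.429781, f' = 6.936300 → u_1 = 1.390000 - (-10.429781)/(6.936300) = 2.893652
u_1 = 2.893652: f = 12.827952, f' = 26.259665 → u_2 = 2.893652 - (12.827952)/(26.259665) = 2.405148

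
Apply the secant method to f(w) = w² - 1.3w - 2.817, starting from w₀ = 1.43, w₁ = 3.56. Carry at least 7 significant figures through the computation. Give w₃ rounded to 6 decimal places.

2.372501

f(w_0) = -2.631100, f(w_1) = 5.228600
w_2 = 3.560000 - (5.228600)·(3.560000 - 1.430000)/(5.228600 - (-2.631100)) = 2.143035; f(w_2) = -1.010346
w_3 = 2.143035 - (-1.010346)·(2.143035 - 3.560000)/(-1.010346 - (5.228600)) = 2.372501; f(w_3) = -0.272490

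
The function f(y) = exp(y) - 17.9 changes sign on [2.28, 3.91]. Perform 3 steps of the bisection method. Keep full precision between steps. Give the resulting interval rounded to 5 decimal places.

f(2.280000) = -8.123320, f(3.910000) = 31.998952 (opposite signs)
step 1: m = 3.095000, f(m) = 4.187239 > 0 → root in [2.280000, 3.095000]
step 2: m = 2.687500, f(m) = -3.205107 < 0 → root in [2.687500, 3.095000]
step 3: m = 2.891250, f(m) = 0.115815 > 0 → root in [2.687500, 2.891250]

[2.68750, 2.89125]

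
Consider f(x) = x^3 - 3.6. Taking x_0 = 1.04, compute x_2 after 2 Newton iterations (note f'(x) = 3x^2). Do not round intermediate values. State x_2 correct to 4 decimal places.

Newton update: x ← x − f(x)/f'(x).
x_0 = 1.040000: f = -2.475136, f' = 3.244800 → x_1 = 1.040000 - (-2.475136)/(3.244800) = 1.802801
x_1 = 1.802801: f = 2.259266, f' = 9.750272 → x_2 = 1.802801 - (2.259266)/(9.750272) = 1.571088

1.5711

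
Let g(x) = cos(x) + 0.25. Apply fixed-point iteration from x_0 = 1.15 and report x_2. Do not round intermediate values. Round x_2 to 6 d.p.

1.040919

x_1 = g(1.150000) = 0.658487
x_2 = g(0.658487) = 1.040919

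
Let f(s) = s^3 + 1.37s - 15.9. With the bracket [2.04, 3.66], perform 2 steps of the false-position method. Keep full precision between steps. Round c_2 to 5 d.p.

2.28688

False-position update: c = (a·f(b) − b·f(a))/(f(b) − f(a)); replace the endpoint whose sign matches f(c).
f(2.040000) = -4.615536, f(3.660000) = 38.142096
step 1: c = 2.214873, f(c) = -2.000200 < 0 → new bracket [2.214873, 3.660000]
step 2: c = 2.286881, f(c) = -0.806991 < 0 → new bracket [2.286881, 3.660000]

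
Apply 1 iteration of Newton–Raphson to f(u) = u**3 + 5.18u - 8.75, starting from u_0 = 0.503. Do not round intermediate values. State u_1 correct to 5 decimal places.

f'(u) = 3u**2 + 5.18
u_0 = 0.503000: f = -6.017196, f' = 5.939027 → u_1 = 0.503000 - (-6.017196)/(5.939027) = 1.516162

1.51616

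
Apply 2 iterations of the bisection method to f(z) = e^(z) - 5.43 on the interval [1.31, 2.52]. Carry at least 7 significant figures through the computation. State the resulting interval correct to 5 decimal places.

[1.61250, 1.91500]

f(1.310000) = -1.723826, f(2.520000) = 6.998597 (opposite signs)
step 1: m = 1.915000, f(m) = 1.356939 > 0 → root in [1.310000, 1.915000]
step 2: m = 1.612500, f(m) = -0.414666 < 0 → root in [1.612500, 1.915000]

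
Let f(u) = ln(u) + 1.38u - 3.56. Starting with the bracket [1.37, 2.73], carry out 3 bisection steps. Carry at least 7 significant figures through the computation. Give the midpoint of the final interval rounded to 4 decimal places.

2.1350

f(1.370000) = -1.354589, f(2.730000) = 1.211702 (opposite signs)
step 1: m = 2.050000, f(m) = -0.013160 < 0 → root in [2.050000, 2.730000]
step 2: m = 2.390000, f(m) = 0.609493 > 0 → root in [2.050000, 2.390000]
step 3: m = 2.220000, f(m) = 0.301107 > 0 → root in [2.050000, 2.220000]
Midpoint of [2.050000, 2.220000] = 2.135000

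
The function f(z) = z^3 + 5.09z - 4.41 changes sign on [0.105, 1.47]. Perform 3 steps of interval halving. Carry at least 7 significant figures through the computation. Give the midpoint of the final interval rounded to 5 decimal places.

0.70219

f(0.105000) = -3.874392, f(1.470000) = 6.248823 (opposite signs)
step 1: m = 0.787500, f(m) = 0.086748 > 0 → root in [0.105000, 0.787500]
step 2: m = 0.446250, f(m) = -2.049722 < 0 → root in [0.446250, 0.787500]
step 3: m = 0.616875, f(m) = -1.035364 < 0 → root in [0.616875, 0.787500]
Midpoint of [0.616875, 0.787500] = 0.702187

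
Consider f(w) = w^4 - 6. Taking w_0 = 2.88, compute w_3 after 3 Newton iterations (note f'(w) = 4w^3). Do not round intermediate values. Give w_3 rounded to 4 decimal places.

1.6084

Newton update: w ← w − f(w)/f'(w).
w_0 = 2.880000: f = 62.797071, f' = 95.551488 → w_1 = 2.880000 - (62.797071)/(95.551488) = 2.222793
w_1 = 2.222793: f = 18.411607, f' = 43.929602 → w_2 = 2.222793 - (18.411607)/(43.929602) = 1.803677
w_2 = 1.803677: f = 4.583645, f' = 23.471261 → w_3 = 1.803677 - (4.583645)/(23.471261) = 1.608390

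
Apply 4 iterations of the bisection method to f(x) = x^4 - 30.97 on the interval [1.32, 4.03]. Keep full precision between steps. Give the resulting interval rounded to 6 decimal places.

f(1.320000) = -27.934042, f(4.030000) = 232.796833 (opposite signs)
step 1: m = 2.675000, f(m) = 20.232969 > 0 → root in [1.320000, 2.675000]
step 2: m = 1.997500, f(m) = -15.049850 < 0 → root in [1.997500, 2.675000]
step 3: m = 2.336250, f(m) = -1.179537 < 0 → root in [2.336250, 2.675000]
step 4: m = 2.505625, f(m) = 8.445251 > 0 → root in [2.336250, 2.505625]

[2.336250, 2.505625]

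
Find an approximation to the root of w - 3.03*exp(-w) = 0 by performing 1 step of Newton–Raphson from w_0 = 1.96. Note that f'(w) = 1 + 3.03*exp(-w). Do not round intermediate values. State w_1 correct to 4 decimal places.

0.8854

w_0 = 1.960000: f = 1.533199, f' = 1.426801 → w_1 = 1.960000 - (1.533199)/(1.426801) = 0.885429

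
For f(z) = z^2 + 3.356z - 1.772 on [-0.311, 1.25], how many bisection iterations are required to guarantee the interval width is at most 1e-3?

Initial width b − a = 1.25 − -0.311 = 1.561000.
After n steps the width is (b−a)/2^n; need (b−a)/2^n ≤ 1e-3.
So n ≥ log₂(1.561000/1e-3) = log₂(1561.0000) ≈ 10.6083.
Hence n = 11.

11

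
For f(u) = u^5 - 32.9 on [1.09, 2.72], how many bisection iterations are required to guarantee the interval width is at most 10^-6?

Initial width b − a = 2.72 − 1.09 = 1.630000.
After n steps the width is (b−a)/2^n; need (b−a)/2^n ≤ 10^-6.
So n ≥ log₂(1.630000/10^-6) = log₂(1630000.0000) ≈ 20.6364.
Hence n = 21.

21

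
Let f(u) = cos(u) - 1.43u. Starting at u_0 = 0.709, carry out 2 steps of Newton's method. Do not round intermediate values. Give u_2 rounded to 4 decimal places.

f'(u) = -sin(u) - 1.43
u_0 = 0.709000: f = -0.254857, f' = -2.081075 → u_1 = 0.709000 - (-0.254857)/(-2.081075) = 0.586536
u_1 = 0.586536: f = -0.005884, f' = -1.983479 → u_2 = 0.586536 - (-0.005884)/(-1.983479) = 0.583570

0.5836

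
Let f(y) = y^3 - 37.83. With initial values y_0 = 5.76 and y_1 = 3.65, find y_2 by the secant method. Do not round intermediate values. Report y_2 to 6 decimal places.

3.490100

f(y_0) = 153.272976, f(y_1) = 10.797125
y_2 = 3.650000 - (10.797125)·(3.650000 - 5.760000)/(10.797125 - (153.272976)) = 3.490100; f(y_2) = 4.682192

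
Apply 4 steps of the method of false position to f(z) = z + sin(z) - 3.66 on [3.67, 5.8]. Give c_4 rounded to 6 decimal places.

False-position update: c = (a·f(b) − b·f(a))/(f(b) − f(a)); replace the endpoint whose sign matches f(c).
f(3.670000) = -0.494159, f(5.800000) = 1.675398
step 1: c = 4.155149, f(c) = -0.353569 < 0 → new bracket [4.155149, 5.800000]
step 2: c = 4.441782, f(c) = -0.181827 < 0 → new bracket [4.441782, 5.800000]
step 3: c = 4.574755, f(c) = -0.075789 < 0 → new bracket [4.574755, 5.800000]
step 4: c = 4.627781, f(c) = -0.028641 < 0 → new bracket [4.627781, 5.800000]

4.627781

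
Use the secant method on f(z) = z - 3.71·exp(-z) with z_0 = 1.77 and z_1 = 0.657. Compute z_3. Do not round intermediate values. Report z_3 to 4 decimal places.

1.1727

Secant update: z_(k+1) = z_k − f(z_k)·(z_k − z_(k-1))/(f(z_k) − f(z_(k-1))).
f(z_0) = 1.138065, f(z_1) = -1.266280
z_2 = 0.657000 - (-1.266280)·(0.657000 - 1.770000)/(-1.266280 - (1.138065)) = 1.243176; f(z_2) = 0.172965
z_3 = 1.243176 - (0.172965)·(1.243176 - 0.657000)/(0.172965 - (-1.266280)) = 1.172731; f(z_3) = 0.024410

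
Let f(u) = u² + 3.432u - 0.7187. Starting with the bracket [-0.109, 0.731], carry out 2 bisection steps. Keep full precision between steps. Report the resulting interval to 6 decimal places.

[0.101000, 0.311000]

f(-0.109000) = -1.080907, f(0.731000) = 2.324453 (opposite signs)
step 1: m = 0.311000, f(m) = 0.445373 > 0 → root in [-0.109000, 0.311000]
step 2: m = 0.101000, f(m) = -0.361867 < 0 → root in [0.101000, 0.311000]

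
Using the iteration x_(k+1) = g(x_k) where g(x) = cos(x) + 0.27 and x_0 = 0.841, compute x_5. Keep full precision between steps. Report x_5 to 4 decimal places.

x_1 = g(0.841000) = 0.936718
x_2 = g(0.936718) = 0.862435
x_3 = g(0.862435) = 0.920590
x_4 = g(0.920590) = 0.875351
x_5 = g(0.875351) = 0.910728

0.9107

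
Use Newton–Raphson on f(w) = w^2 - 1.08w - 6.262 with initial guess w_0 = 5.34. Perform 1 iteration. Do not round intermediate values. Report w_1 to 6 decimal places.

3.622667

f'(w) = 2w - 1.08
w_0 = 5.340000: f = 16.486400, f' = 9.600000 → w_1 = 5.340000 - (16.486400)/(9.600000) = 3.622667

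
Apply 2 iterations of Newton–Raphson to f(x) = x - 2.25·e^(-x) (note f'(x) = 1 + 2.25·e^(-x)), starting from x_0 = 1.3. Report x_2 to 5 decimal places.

x_0 = 1.300000: f = 0.686803, f' = 1.613197 → x_1 = 1.300000 - (0.686803)/(1.613197) = 0.874259
x_1 = 0.874259: f = -0.064375, f' = 1.938635 → x_2 = 0.874259 - (-0.064375)/(1.938635) = 0.907466

0.90747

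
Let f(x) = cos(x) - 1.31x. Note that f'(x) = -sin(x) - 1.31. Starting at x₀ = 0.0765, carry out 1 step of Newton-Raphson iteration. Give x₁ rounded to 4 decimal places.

x_0 = 0.076500: f = 0.896860, f' = -1.386425 → x_1 = 0.076500 - (0.896860)/(-1.386425) = 0.723387

0.7234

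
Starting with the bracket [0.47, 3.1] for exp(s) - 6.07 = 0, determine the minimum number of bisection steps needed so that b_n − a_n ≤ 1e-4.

15

Initial width b − a = 3.1 − 0.47 = 2.630000.
After n steps the width is (b−a)/2^n; need (b−a)/2^n ≤ 1e-4.
So n ≥ log₂(2.630000/1e-4) = log₂(26300.0000) ≈ 14.6828.
Hence n = 15.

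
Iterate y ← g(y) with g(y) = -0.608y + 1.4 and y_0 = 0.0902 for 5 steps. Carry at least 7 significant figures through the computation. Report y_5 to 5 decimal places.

y_1 = g(0.090200) = 1.345158
y_2 = g(1.345158) = 0.582144
y_3 = g(0.582144) = 1.046057
y_4 = g(1.046057) = 0.763998
y_5 = g(0.763998) = 0.935489

0.93549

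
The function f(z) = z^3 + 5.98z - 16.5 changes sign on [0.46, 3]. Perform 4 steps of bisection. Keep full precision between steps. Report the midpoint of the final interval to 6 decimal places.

f(0.460000) = -13.651864, f(3.000000) = 28.440000 (opposite signs)
step 1: m = 1.730000, f(m) = -0.976883 < 0 → root in [1.730000, 3.000000]
step 2: m = 2.365000, f(m) = 10.870677 > 0 → root in [1.730000, 2.365000]
step 3: m = 2.047500, f(m) = 4.327695 > 0 → root in [1.730000, 2.047500]
step 4: m = 1.888750, f(m) = 1.532607 > 0 → root in [1.730000, 1.888750]
Midpoint of [1.730000, 1.888750] = 1.809375

1.809375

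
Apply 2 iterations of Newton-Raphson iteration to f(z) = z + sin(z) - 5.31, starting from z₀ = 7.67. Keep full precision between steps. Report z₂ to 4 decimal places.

6.1324

f'(z) = 1 + cos(z)
z_0 = 7.670000: f = 3.343123, f' = 1.182945 → z_1 = 7.670000 - (3.343123)/(1.182945) = 4.843899
z_1 = 4.843899: f = -1.457466, f' = 1.131131 → z_2 = 4.843899 - (-1.457466)/(1.131131) = 6.132402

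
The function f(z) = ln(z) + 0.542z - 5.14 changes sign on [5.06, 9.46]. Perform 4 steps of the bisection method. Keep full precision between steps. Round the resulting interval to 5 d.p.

[5.88500, 6.16000]

f(5.060000) = -0.776114, f(9.460000) = 2.234392 (opposite signs)
step 1: m = 7.260000, f(m) = 0.777300 > 0 → root in [5.060000, 7.260000]
step 2: m = 6.160000, f(m) = 0.016797 > 0 → root in [5.060000, 6.160000]
step 3: m = 5.610000, f(m) = -0.374829 < 0 → root in [5.610000, 6.160000]
step 4: m = 5.885000, f(m) = -0.177923 < 0 → root in [5.885000, 6.160000]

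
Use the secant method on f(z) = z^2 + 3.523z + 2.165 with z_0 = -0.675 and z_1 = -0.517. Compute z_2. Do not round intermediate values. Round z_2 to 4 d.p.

f(z_0) = 0.242600, f(z_1) = 0.610898
z_2 = -0.517000 - (0.610898)·(-0.517000 - -0.675000)/(0.610898 - (0.242600)) = -0.779076; f(z_2) = 0.027276

-0.7791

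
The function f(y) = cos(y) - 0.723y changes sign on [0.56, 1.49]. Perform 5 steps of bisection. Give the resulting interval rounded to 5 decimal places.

f(0.560000) = 0.442375, f(1.490000) = -0.996562 (opposite signs)
step 1: m = 1.025000, f(m) = -0.221976 < 0 → root in [0.560000, 1.025000]
step 2: m = 0.792500, f(m) = 0.129090 > 0 → root in [0.792500, 1.025000]
step 3: m = 0.908750, f(m) = -0.042294 < 0 → root in [0.792500, 0.908750]
step 4: m = 0.850625, f(m) = 0.044512 > 0 → root in [0.850625, 0.908750]
step 5: m = 0.879687, f(m) = 0.001378 > 0 → root in [0.879687, 0.908750]

[0.87969, 0.90875]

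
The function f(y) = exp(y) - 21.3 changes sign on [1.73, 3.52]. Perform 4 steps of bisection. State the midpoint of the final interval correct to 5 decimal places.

3.01656

f(1.730000) = -15.659346, f(3.520000) = 12.484428 (opposite signs)
step 1: m = 2.625000, f(m) = -7.495426 < 0 → root in [2.625000, 3.520000]
step 2: m = 3.072500, f(m) = 0.295825 > 0 → root in [2.625000, 3.072500]
step 3: m = 2.848750, f(m) = -4.033814 < 0 → root in [2.848750, 3.072500]
step 4: m = 2.960625, f(m) = -1.989963 < 0 → root in [2.960625, 3.072500]
Midpoint of [2.960625, 3.072500] = 3.016563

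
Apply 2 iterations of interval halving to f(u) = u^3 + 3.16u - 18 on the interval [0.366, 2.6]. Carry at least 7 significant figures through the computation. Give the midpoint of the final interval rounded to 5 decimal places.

f(0.366000) = -16.794412, f(2.600000) = 7.792000 (opposite signs)
step 1: m = 1.483000, f(m) = -10.052174 < 0 → root in [1.483000, 2.600000]
step 2: m = 2.041500, f(m) = -3.040455 < 0 → root in [2.041500, 2.600000]
Midpoint of [2.041500, 2.600000] = 2.320750

2.32075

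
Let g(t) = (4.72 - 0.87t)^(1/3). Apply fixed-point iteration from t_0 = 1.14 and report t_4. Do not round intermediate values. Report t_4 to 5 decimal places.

1.50514

t_1 = g(1.140000) = 1.550600
t_2 = g(1.550600) = 1.499404
t_3 = g(1.499404) = 1.505979
t_4 = g(1.505979) = 1.505138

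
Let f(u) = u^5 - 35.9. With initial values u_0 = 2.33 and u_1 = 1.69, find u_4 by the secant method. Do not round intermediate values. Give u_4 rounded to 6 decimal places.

f(u_0) = 32.771986, f(u_1) = -22.114151
u_2 = 1.690000 - (-22.114151)·(1.690000 - 2.330000)/(-22.114151 - (32.771986)) = 1.947862; f(u_2) = -7.859156
u_3 = 1.947862 - (-7.859156)·(1.947862 - 1.690000)/(-7.859156 - (-22.114151)) = 2.090028; f(u_3) = 3.980528
u_4 = 2.090028 - (3.980528)·(2.090028 - 1.947862)/(3.980528 - (-7.859156)) = 2.042232; f(u_4) = -0.375732

2.042232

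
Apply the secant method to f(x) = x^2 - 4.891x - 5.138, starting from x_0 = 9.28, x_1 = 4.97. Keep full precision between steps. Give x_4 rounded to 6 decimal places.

f(x_0) = 35.591920, f(x_1) = -4.745370
x_2 = 4.970000 - (-4.745370)·(4.970000 - 9.280000)/(-4.745370 - (35.591920)) = 5.477038; f(x_2) = -1.928247
x_3 = 5.477038 - (-1.928247)·(5.477038 - 4.970000)/(-1.928247 - (-4.745370)) = 5.824092; f(x_3) = 0.296416
x_4 = 5.824092 - (0.296416)·(5.824092 - 5.477038)/(0.296416 - (-1.928247)) = 5.777851; f(x_4) = -0.013910

5.777851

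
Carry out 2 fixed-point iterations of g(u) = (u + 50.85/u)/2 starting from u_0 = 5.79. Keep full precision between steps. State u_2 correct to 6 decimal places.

7.132573

u_1 = g(5.790000) = 7.286192
u_2 = g(7.286192) = 7.132573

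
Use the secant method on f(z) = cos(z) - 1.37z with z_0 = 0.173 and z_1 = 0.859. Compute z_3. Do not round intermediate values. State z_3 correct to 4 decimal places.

0.6005

Secant update: z_(k+1) = z_k − f(z_k)·(z_k − z_(k-1))/(f(z_k) − f(z_(k-1))).
f(z_0) = 0.748063, f(z_1) = -0.523635
z_2 = 0.859000 - (-0.523635)·(0.859000 - 0.173000)/(-0.523635 - (0.748063)) = 0.576532; f(z_2) = 0.048509
z_3 = 0.576532 - (0.048509)·(0.576532 - 0.859000)/(0.048509 - (-0.523635)) = 0.600481; f(z_3) = 0.002405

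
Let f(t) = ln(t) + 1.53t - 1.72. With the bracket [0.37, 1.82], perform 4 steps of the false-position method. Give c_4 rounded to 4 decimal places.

1.0769

f(0.370000) = -2.148152, f(1.820000) = 1.663437
step 1: c = 1.187197, f(c) = 0.268008 > 0 → new bracket [0.370000, 1.187197]
step 2: c = 1.096552, f(c) = 0.049894 > 0 → new bracket [0.370000, 1.096552]
step 3: c = 1.080059, f(c) = 0.009507 > 0 → new bracket [0.370000, 1.080059]
step 4: c = 1.076931, f(c) = 0.001819 > 0 → new bracket [0.370000, 1.076931]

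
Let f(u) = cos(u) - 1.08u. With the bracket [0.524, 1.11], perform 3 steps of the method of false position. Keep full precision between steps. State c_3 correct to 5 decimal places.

False-position update: c = (a·f(b) − b·f(a))/(f(b) − f(a)); replace the endpoint whose sign matches f(c).
f(0.524000) = 0.299905, f(1.110000) = -0.754138
step 1: c = 0.690733, f(c) = 0.024787 > 0 → new bracket [0.690733, 1.110000]
step 2: c = 0.704075, f(c) = 0.001809 > 0 → new bracket [0.704075, 1.110000]
step 3: c = 0.705047, f(c) = 0.000131 > 0 → new bracket [0.705047, 1.110000]

0.70505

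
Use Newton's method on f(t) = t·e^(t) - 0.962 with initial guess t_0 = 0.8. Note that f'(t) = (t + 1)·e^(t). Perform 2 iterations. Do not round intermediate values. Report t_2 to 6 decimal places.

t_0 = 0.800000: f = 0.818433, f' = 4.005974 → t_1 = 0.800000 - (0.818433)/(4.005974) = 0.595697
t_1 = 0.595697: f = 0.118770, f' = 2.895065 → t_2 = 0.595697 - (0.118770)/(2.895065) = 0.554672

0.554672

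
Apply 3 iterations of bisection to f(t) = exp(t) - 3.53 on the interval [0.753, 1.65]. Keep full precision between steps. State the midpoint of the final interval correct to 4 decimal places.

1.2576

f(0.753000) = -1.406639, f(1.650000) = 1.676980 (opposite signs)
step 1: m = 1.201500, f(m) = -0.204899 < 0 → root in [1.201500, 1.650000]
step 2: m = 1.425750, f(m) = 0.630977 > 0 → root in [1.201500, 1.425750]
step 3: m = 1.313625, f(m) = 0.189633 > 0 → root in [1.201500, 1.313625]
Midpoint of [1.201500, 1.313625] = 1.257563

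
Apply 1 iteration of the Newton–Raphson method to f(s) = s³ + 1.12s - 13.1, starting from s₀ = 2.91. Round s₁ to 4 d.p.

2.3520

Newton update: s ← s − f(s)/f'(s).
f'(s) = 3s² + 1.12
s_0 = 2.910000: f = 14.801371, f' = 26.524300 → s_1 = 2.910000 - (14.801371)/(26.524300) = 2.351969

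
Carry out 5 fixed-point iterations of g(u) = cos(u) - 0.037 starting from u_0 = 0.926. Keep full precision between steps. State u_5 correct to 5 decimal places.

0.69008

u_1 = g(0.926000) = 0.564036
u_2 = g(0.564036) = 0.808105
u_3 = g(0.808105) = 0.653870
u_4 = g(0.653870) = 0.756736
u_5 = g(0.756736) = 0.690081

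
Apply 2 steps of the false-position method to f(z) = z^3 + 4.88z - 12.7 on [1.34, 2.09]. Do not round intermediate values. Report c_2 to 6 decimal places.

1.654243

f(1.340000) = -3.754696, f(2.090000) = 6.628529
step 1: c = 1.611209, f(c) = -0.654613 < 0 → new bracket [1.611209, 2.090000]
step 2: c = 1.654243, f(c) = -0.100427 < 0 → new bracket [1.654243, 2.090000]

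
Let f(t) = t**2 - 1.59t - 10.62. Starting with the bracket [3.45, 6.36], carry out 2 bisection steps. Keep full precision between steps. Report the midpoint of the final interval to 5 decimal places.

3.81375

f(3.450000) = -4.203000, f(6.360000) = 19.717200 (opposite signs)
step 1: m = 4.905000, f(m) = 5.640075 > 0 → root in [3.450000, 4.905000]
step 2: m = 4.177500, f(m) = 0.189281 > 0 → root in [3.450000, 4.177500]
Midpoint of [3.450000, 4.177500] = 3.813750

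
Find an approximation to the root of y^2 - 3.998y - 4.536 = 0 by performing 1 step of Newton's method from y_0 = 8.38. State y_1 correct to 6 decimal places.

f'(y) = 2y - 3.998
y_0 = 8.380000: f = 32.185160, f' = 12.762000 → y_1 = 8.380000 - (32.185160)/(12.762000) = 5.858047

5.858047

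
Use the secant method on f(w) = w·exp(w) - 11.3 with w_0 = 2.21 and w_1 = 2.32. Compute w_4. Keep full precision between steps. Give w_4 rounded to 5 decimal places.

f(w_0) = 8.845733, f(w_1) = 12.307564
w_2 = 2.320000 - (12.307564)·(2.320000 - 2.210000)/(12.307564 - (8.845733)) = 1.928926; f(w_2) = 1.975091
w_3 = 1.928926 - (1.975091)·(1.928926 - 2.320000)/(1.975091 - (12.307564)) = 1.854171; f(w_3) = 0.541477
w_4 = 1.854171 - (0.541477)·(1.854171 - 1.928926)/(0.541477 - (1.975091)) = 1.825936; f(w_4) = 0.036507

1.82594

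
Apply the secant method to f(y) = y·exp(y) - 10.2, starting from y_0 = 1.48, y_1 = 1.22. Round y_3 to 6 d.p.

f(y_0) = -3.698440, f(y_1) = -6.067631
y_2 = 1.220000 - (-6.067631)·(1.220000 - 1.480000)/(-6.067631 - (-3.698440)) = 1.885875; f(y_2) = 2.231909
y_3 = 1.885875 - (2.231909)·(1.885875 - 1.220000)/(2.231909 - (-6.067631)) = 1.706808; f(y_3) = -0.793199

1.706808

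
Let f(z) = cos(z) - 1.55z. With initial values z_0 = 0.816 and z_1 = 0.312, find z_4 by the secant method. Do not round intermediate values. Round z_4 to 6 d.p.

0.550010

f(z_0) = -0.579660, f(z_1) = 0.468122
z_2 = 0.312000 - (0.468122)·(0.312000 - 0.816000)/(0.468122 - (-0.579660)) = 0.537174; f(z_2) = 0.026538
z_3 = 0.537174 - (0.026538)·(0.537174 - 0.312000)/(0.026538 - (0.468122)) = 0.550707; f(z_3) = -0.001440
z_4 = 0.550707 - (-0.001440)·(0.550707 - 0.537174)/(-0.001440 - (0.026538)) = 0.550010; f(z_4) = 0.000004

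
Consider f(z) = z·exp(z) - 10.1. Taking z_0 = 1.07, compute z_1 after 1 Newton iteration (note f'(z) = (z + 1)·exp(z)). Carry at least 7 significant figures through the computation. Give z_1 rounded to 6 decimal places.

2.226708

z_0 = 1.070000: f = -6.980544, f' = 6.034836 → z_1 = 1.070000 - (-6.980544)/(6.034836) = 2.226708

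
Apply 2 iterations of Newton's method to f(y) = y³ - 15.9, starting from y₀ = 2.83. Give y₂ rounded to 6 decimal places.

f'(y) = 3y²
y_0 = 2.830000: f = 6.765187, f' = 24.026700 → y_1 = 2.830000 - (6.765187)/(24.026700) = 2.548430
y_1 = 2.548430: f = 0.650776, f' = 19.483493 → y_2 = 2.548430 - (0.650776)/(19.483493) = 2.515029

2.515029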